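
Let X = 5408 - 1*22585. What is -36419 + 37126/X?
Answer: -625606289/17177 ≈ -36421.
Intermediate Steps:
X = -17177 (X = 5408 - 22585 = -17177)
-36419 + 37126/X = -36419 + 37126/(-17177) = -36419 + 37126*(-1/17177) = -36419 - 37126/17177 = -625606289/17177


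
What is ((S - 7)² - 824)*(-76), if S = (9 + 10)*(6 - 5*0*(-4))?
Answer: -807500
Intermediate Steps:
S = 114 (S = 19*(6 + 0*(-4)) = 19*(6 + 0) = 19*6 = 114)
((S - 7)² - 824)*(-76) = ((114 - 7)² - 824)*(-76) = (107² - 824)*(-76) = (11449 - 824)*(-76) = 10625*(-76) = -807500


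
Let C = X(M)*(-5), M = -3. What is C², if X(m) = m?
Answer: 225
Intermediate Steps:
C = 15 (C = -3*(-5) = 15)
C² = 15² = 225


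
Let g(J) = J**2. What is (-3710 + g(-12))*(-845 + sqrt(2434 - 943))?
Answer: 3013270 - 3566*sqrt(1491) ≈ 2.8756e+6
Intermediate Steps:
(-3710 + g(-12))*(-845 + sqrt(2434 - 943)) = (-3710 + (-12)**2)*(-845 + sqrt(2434 - 943)) = (-3710 + 144)*(-845 + sqrt(1491)) = -3566*(-845 + sqrt(1491)) = 3013270 - 3566*sqrt(1491)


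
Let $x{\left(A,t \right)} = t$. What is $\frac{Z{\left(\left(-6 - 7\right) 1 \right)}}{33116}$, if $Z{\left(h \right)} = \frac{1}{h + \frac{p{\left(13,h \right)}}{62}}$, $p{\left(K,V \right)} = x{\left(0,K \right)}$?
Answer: $- \frac{31}{13130494} \approx -2.3609 \cdot 10^{-6}$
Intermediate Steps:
$p{\left(K,V \right)} = K$
$Z{\left(h \right)} = \frac{1}{\frac{13}{62} + h}$ ($Z{\left(h \right)} = \frac{1}{h + \frac{13}{62}} = \frac{1}{\frac{13}{62} + h}$)
$\frac{Z{\left(\left(-6 - 7\right) 1 \right)}}{33116} = \frac{62 \frac{1}{13 + 62 \left(-6 - 7\right) 1}}{33116} = \frac{62}{13 + 62 \left(\left(-13\right) 1\right)} \frac{1}{33116} = \frac{62}{13 + 62 \left(-13\right)} \frac{1}{33116} = \frac{62}{13 - 806} \cdot \frac{1}{33116} = \frac{62}{-793} \cdot \frac{1}{33116} = 62 \left(- \frac{1}{793}\right) \frac{1}{33116} = \left(- \frac{62}{793}\right) \frac{1}{33116} = - \frac{31}{13130494}$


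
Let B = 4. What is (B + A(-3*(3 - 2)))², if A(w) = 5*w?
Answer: 121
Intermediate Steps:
(B + A(-3*(3 - 2)))² = (4 + 5*(-3*(3 - 2)))² = (4 + 5*(-3*1))² = (4 + 5*(-3))² = (4 - 15)² = (-11)² = 121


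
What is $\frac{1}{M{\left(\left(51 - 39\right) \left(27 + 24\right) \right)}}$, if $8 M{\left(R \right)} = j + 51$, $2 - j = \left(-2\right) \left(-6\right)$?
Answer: $\frac{8}{41} \approx 0.19512$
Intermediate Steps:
$j = -10$ ($j = 2 - \left(-2\right) \left(-6\right) = 2 - 12 = -10$)
$M{\left(R \right)} = \frac{41}{8}$ ($M{\left(R \right)} = \frac{-10 + 51}{8} = \frac{1}{8} \cdot 41 = \frac{41}{8}$)
$\frac{1}{M{\left(\left(51 - 39\right) \left(27 + 24\right) \right)}} = \frac{1}{\frac{41}{8}} = \frac{8}{41}$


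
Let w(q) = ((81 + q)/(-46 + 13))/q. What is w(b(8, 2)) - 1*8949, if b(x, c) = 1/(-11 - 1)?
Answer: -294346/33 ≈ -8919.6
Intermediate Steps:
b(x, c) = -1/12 (b(x, c) = 1/(-12) = -1/12)
w(q) = (-27/11 - q/33)/q (w(q) = ((81 + q)/(-33))/q = ((81 + q)*(-1/33))/q = (-27/11 - q/33)/q)
w(b(8, 2)) - 1*8949 = (-81 - 1*(-1/12))/(33*(-1/12)) - 1*8949 = (1/33)*(-12)*(-81 + 1/12) - 8949 = (1/33)*(-12)*(-971/12) - 8949 = 971/33 - 8949 = -294346/33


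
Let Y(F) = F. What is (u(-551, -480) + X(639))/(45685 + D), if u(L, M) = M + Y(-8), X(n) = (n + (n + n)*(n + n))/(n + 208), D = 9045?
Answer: 1220587/46356310 ≈ 0.026331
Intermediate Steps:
X(n) = (n + 4*n²)/(208 + n) (X(n) = (n + (2*n)*(2*n))/(208 + n) = (n + 4*n²)/(208 + n))
u(L, M) = -8 + M (u(L, M) = M - 8 = -8 + M)
(u(-551, -480) + X(639))/(45685 + D) = ((-8 - 480) + 639*(1 + 4*639)/(208 + 639))/(45685 + 9045) = (-488 + 639*(1 + 2556)/847)/54730 = (-488 + 639*(1/847)*2557)*(1/54730) = (-488 + 1633923/847)*(1/54730) = (1220587/847)*(1/54730) = 1220587/46356310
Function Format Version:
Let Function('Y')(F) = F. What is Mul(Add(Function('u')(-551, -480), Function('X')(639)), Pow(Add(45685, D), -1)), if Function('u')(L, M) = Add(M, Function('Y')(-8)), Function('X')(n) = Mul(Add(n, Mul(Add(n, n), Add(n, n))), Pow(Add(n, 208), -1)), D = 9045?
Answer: Rational(1220587, 46356310) ≈ 0.026331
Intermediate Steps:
Function('X')(n) = Mul(Pow(Add(208, n), -1), Add(n, Mul(4, Pow(n, 2)))) (Function('X')(n) = Mul(Add(n, Mul(Mul(2, n), Mul(2, n))), Pow(Add(208, n), -1)) = Mul(Add(n, Mul(4, Pow(n, 2))), Pow(Add(208, n), -1)) = Mul(Pow(Add(208, n), -1), Add(n, Mul(4, Pow(n, 2)))))
Function('u')(L, M) = Add(-8, M) (Function('u')(L, M) = Add(M, -8) = Add(-8, M))
Mul(Add(Function('u')(-551, -480), Function('X')(639)), Pow(Add(45685, D), -1)) = Mul(Add(Add(-8, -480), Mul(639, Pow(Add(208, 639), -1), Add(1, Mul(4, 639)))), Pow(Add(45685, 9045), -1)) = Mul(Add(-488, Mul(639, Pow(847, -1), Add(1, 2556))), Pow(54730, -1)) = Mul(Add(-488, Mul(639, Rational(1, 847), 2557)), Rational(1, 54730)) = Mul(Add(-488, Rational(1633923, 847)), Rational(1, 54730)) = Mul(Rational(1220587, 847), Rational(1, 54730)) = Rational(1220587, 46356310)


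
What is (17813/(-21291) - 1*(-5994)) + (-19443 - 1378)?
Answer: -6717010/453 ≈ -14828.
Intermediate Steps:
(17813/(-21291) - 1*(-5994)) + (-19443 - 1378) = (17813*(-1/21291) + 5994) - 20821 = (-379/453 + 5994) - 20821 = 2714903/453 - 20821 = -6717010/453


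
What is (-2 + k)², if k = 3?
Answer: 1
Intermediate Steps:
(-2 + k)² = (-2 + 3)² = 1² = 1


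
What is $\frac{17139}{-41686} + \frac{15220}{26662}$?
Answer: $\frac{88750451}{555716066} \approx 0.1597$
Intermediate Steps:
$\frac{17139}{-41686} + \frac{15220}{26662} = 17139 \left(- \frac{1}{41686}\right) + 15220 \cdot \frac{1}{26662} = - \frac{17139}{41686} + \frac{7610}{13331} = \frac{88750451}{555716066}$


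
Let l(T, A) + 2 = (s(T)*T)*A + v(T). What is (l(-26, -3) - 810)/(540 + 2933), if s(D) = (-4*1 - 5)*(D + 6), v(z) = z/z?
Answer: 13229/3473 ≈ 3.8091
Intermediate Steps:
v(z) = 1
s(D) = -54 - 9*D (s(D) = (-4 - 5)*(6 + D) = -9*(6 + D) = -54 - 9*D)
l(T, A) = -1 + A*T*(-54 - 9*T) (l(T, A) = -2 + (((-54 - 9*T)*T)*A + 1) = -2 + ((T*(-54 - 9*T))*A + 1) = -2 + (A*T*(-54 - 9*T) + 1) = -2 + (1 + A*T*(-54 - 9*T)) = -1 + A*T*(-54 - 9*T))
(l(-26, -3) - 810)/(540 + 2933) = ((-1 - 9*(-3)*(-26)*(6 - 26)) - 810)/(540 + 2933) = ((-1 - 9*(-3)*(-26)*(-20)) - 810)/3473 = ((-1 + 14040) - 810)*(1/3473) = (14039 - 810)*(1/3473) = 13229*(1/3473) = 13229/3473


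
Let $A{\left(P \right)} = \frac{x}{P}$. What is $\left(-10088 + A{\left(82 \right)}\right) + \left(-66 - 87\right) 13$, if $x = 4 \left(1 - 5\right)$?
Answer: $- \frac{495165}{41} \approx -12077.0$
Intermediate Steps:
$x = -16$ ($x = 4 \left(-4\right) = -16$)
$A{\left(P \right)} = - \frac{16}{P}$
$\left(-10088 + A{\left(82 \right)}\right) + \left(-66 - 87\right) 13 = \left(-10088 - \frac{16}{82}\right) + \left(-66 - 87\right) 13 = \left(-10088 - \frac{8}{41}\right) - 1989 = - \frac{413616}{41} - 1989 = - \frac{495165}{41}$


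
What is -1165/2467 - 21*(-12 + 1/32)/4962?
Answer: -55047093/130573376 ≈ -0.42158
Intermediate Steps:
-1165/2467 - 21*(-12 + 1/32)/4962 = -1165*1/2467 - 21*(-12 + 1/32)*(1/4962) = -1165/2467 - 21*(-383/32)*(1/4962) = -1165/2467 + (8043/32)*(1/4962) = -1165/2467 + 2681/52928 = -55047093/130573376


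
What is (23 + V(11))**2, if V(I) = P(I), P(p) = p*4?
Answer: 4489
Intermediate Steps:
P(p) = 4*p
V(I) = 4*I
(23 + V(11))**2 = (23 + 4*11)**2 = (23 + 44)**2 = 67**2 = 4489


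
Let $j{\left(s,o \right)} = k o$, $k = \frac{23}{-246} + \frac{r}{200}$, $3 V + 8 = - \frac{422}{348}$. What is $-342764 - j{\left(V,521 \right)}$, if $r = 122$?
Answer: $- \frac{4219307113}{12300} \approx -3.4303 \cdot 10^{5}$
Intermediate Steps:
$V = - \frac{1603}{522}$ ($V = - \frac{8}{3} + \frac{\left(-422\right) \frac{1}{348}}{3} = - \frac{8}{3} + \frac{1}{3} \left(- \frac{211}{174}\right) = - \frac{8}{3} - \frac{211}{522} = - \frac{1603}{522} \approx -3.0709$)
$k = \frac{6353}{12300}$ ($k = \frac{23}{-246} + \frac{122}{200} = 23 \left(- \frac{1}{246}\right) + 122 \cdot \frac{1}{200} = - \frac{23}{246} + \frac{61}{100} = \frac{6353}{12300} \approx 0.5165$)
$j{\left(s,o \right)} = \frac{6353 o}{12300}$
$-342764 - j{\left(V,521 \right)} = -342764 - \frac{6353}{12300} \cdot 521 = -342764 - \frac{3309913}{12300} = - \frac{4219307113}{12300}$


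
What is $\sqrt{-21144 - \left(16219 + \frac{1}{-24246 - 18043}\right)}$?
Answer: $\frac{21 i \sqrt{151515820274}}{42289} \approx 193.3 i$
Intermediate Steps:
$\sqrt{-21144 - \left(16219 + \frac{1}{-24246 - 18043}\right)} = \sqrt{-21144 - \frac{685885290}{42289}} = \sqrt{- \frac{1580043906}{42289}} = \frac{21 i \sqrt{151515820274}}{42289}$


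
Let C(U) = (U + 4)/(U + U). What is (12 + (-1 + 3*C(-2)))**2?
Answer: 361/4 ≈ 90.250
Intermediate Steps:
C(U) = (4 + U)/(2*U) (C(U) = (4 + U)/((2*U)) = (4 + U)*(1/(2*U)) = (4 + U)/(2*U))
(12 + (-1 + 3*C(-2)))**2 = (12 + (-1 + 3*((1/2)*(4 - 2)/(-2))))**2 = (12 + (-1 + 3*((1/2)*(-1/2)*2)))**2 = (12 + (-1 + 3*(-1/2)))**2 = (12 + (-1 - 3/2))**2 = (12 - 5/2)**2 = (19/2)**2 = 361/4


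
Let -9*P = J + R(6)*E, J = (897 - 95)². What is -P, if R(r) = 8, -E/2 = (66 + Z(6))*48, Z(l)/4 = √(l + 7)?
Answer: 592516/9 - 1024*√13/3 ≈ 64604.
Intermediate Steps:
Z(l) = 4*√(7 + l) (Z(l) = 4*√(l + 7) = 4*√(7 + l))
E = -6336 - 384*√13 (E = -2*(66 + 4*√(7 + 6))*48 = -2*(66 + 4*√13)*48 = -2*(3168 + 192*√13) = -6336 - 384*√13 ≈ -7720.5)
J = 643204 (J = 802² = 643204)
P = -592516/9 + 1024*√13/3 (P = -(643204 + 8*(-6336 - 384*√13))/9 = -(643204 + (-50688 - 3072*√13))/9 = -(592516 - 3072*√13)/9 = -592516/9 + 1024*√13/3 ≈ -64604.)
-P = -(-592516/9 + 1024*√13/3) = 592516/9 - 1024*√13/3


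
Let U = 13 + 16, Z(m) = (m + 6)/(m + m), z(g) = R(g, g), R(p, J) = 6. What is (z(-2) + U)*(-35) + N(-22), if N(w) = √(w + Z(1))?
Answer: -1225 + I*√74/2 ≈ -1225.0 + 4.3012*I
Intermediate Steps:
z(g) = 6
Z(m) = (6 + m)/(2*m) (Z(m) = (6 + m)/((2*m)) = (6 + m)*(1/(2*m)) = (6 + m)/(2*m))
U = 29
N(w) = √(7/2 + w) (N(w) = √(w + (½)*(6 + 1)/1) = √(w + (½)*1*7) = √(w + 7/2) = √(7/2 + w))
(z(-2) + U)*(-35) + N(-22) = (6 + 29)*(-35) + √(14 + 4*(-22))/2 = 35*(-35) + √(14 - 88)/2 = -1225 + √(-74)/2 = -1225 + (I*√74)/2 = -1225 + I*√74/2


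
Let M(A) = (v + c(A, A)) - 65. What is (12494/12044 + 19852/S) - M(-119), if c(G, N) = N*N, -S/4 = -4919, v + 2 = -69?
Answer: -415390991271/29622218 ≈ -14023.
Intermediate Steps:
v = -71 (v = -2 - 69 = -71)
S = 19676 (S = -4*(-4919) = 19676)
c(G, N) = N²
M(A) = -136 + A² (M(A) = (-71 + A²) - 65 = -136 + A²)
(12494/12044 + 19852/S) - M(-119) = (12494/12044 + 19852/19676) - (-136 + (-119)²) = (12494*(1/12044) + 19852*(1/19676)) - (-136 + 14161) = (6247/6022 + 4963/4919) - 1*14025 = 60616179/29622218 - 14025 = -415390991271/29622218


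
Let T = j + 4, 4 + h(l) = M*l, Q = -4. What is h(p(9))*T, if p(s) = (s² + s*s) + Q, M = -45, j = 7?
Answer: -78254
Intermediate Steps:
p(s) = -4 + 2*s² (p(s) = (s² + s*s) - 4 = (s² + s²) - 4 = 2*s² - 4 = -4 + 2*s²)
h(l) = -4 - 45*l
T = 11 (T = 7 + 4 = 11)
h(p(9))*T = (-4 - 45*(-4 + 2*9²))*11 = (-4 - 45*(-4 + 2*81))*11 = (-4 - 45*(-4 + 162))*11 = (-4 - 45*158)*11 = (-4 - 7110)*11 = -7114*11 = -78254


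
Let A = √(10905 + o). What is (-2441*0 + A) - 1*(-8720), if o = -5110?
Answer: 8720 + √5795 ≈ 8796.1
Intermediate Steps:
A = √5795 (A = √(10905 - 5110) = √5795 ≈ 76.125)
(-2441*0 + A) - 1*(-8720) = (-2441*0 + √5795) - 1*(-8720) = (0 + √5795) + 8720 = √5795 + 8720 = 8720 + √5795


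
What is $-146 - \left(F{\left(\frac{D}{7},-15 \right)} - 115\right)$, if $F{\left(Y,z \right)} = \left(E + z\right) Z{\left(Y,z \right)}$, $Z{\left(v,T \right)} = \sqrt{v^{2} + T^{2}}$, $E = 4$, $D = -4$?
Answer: $-31 + \frac{11 \sqrt{11041}}{7} \approx 134.12$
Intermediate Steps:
$Z{\left(v,T \right)} = \sqrt{T^{2} + v^{2}}$
$F{\left(Y,z \right)} = \sqrt{Y^{2} + z^{2}} \left(4 + z\right)$ ($F{\left(Y,z \right)} = \left(4 + z\right) \sqrt{z^{2} + Y^{2}} = \left(4 + z\right) \sqrt{Y^{2} + z^{2}} = \sqrt{Y^{2} + z^{2}} \left(4 + z\right)$)
$-146 - \left(F{\left(\frac{D}{7},-15 \right)} - 115\right) = -146 - \left(\sqrt{\left(- \frac{4}{7}\right)^{2} + \left(-15\right)^{2}} \left(4 - 15\right) - 115\right) = -146 - \left(\sqrt{\left(\left(-4\right) \frac{1}{7}\right)^{2} + 225} \left(-11\right) - 115\right) = -146 - \left(\sqrt{\left(- \frac{4}{7}\right)^{2} + 225} \left(-11\right) - 115\right) = -146 - \left(\sqrt{\frac{16}{49} + 225} \left(-11\right) - 115\right) = -146 - \left(\sqrt{\frac{11041}{49}} \left(-11\right) - 115\right) = -146 - \left(\frac{\sqrt{11041}}{7} \left(-11\right) - 115\right) = -146 - \left(- \frac{11 \sqrt{11041}}{7} - 115\right) = -146 - \left(-115 - \frac{11 \sqrt{11041}}{7}\right) = -146 + \left(115 + \frac{11 \sqrt{11041}}{7}\right) = -31 + \frac{11 \sqrt{11041}}{7}$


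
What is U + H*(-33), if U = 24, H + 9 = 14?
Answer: -141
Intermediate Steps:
H = 5 (H = -9 + 14 = 5)
U + H*(-33) = 24 + 5*(-33) = 24 - 165 = -141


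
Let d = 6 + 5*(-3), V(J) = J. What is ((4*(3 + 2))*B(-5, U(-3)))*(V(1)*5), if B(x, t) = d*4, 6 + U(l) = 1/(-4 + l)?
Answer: -3600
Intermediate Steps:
d = -9 (d = 6 - 15 = -9)
U(l) = -6 + 1/(-4 + l)
B(x, t) = -36 (B(x, t) = -9*4 = -36)
((4*(3 + 2))*B(-5, U(-3)))*(V(1)*5) = ((4*(3 + 2))*(-36))*(1*5) = ((4*5)*(-36))*5 = (20*(-36))*5 = -720*5 = -3600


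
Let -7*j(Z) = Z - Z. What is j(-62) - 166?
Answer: -166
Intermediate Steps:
j(Z) = 0 (j(Z) = -(Z - Z)/7 = -1/7*0 = 0)
j(-62) - 166 = 0 - 166 = -166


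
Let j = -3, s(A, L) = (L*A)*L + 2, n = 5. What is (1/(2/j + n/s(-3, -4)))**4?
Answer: 362673936/131079601 ≈ 2.7668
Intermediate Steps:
s(A, L) = 2 + A*L**2 (s(A, L) = (A*L)*L + 2 = A*L**2 + 2 = 2 + A*L**2)
(1/(2/j + n/s(-3, -4)))**4 = (1/(2/(-3) + 5/(2 - 3*(-4)**2)))**4 = (1/(2*(-1/3) + 5/(2 - 3*16)))**4 = (1/(-2/3 + 5/(2 - 48)))**4 = (1/(-2/3 + 5/(-46)))**4 = (1/(-2/3 + 5*(-1/46)))**4 = (1/(-2/3 - 5/46))**4 = (1/(-107/138))**4 = (-138/107)**4 = 362673936/131079601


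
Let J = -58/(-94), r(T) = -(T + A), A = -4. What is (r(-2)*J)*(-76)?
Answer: -13224/47 ≈ -281.36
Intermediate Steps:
r(T) = 4 - T (r(T) = -(T - 4) = -(-4 + T) = 4 - T)
J = 29/47 (J = -58*(-1/94) = 29/47 ≈ 0.61702)
(r(-2)*J)*(-76) = ((4 - 1*(-2))*(29/47))*(-76) = ((4 + 2)*(29/47))*(-76) = (6*(29/47))*(-76) = (174/47)*(-76) = -13224/47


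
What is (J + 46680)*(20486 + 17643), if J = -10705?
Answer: 1371690775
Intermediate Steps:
(J + 46680)*(20486 + 17643) = (-10705 + 46680)*(20486 + 17643) = 35975*38129 = 1371690775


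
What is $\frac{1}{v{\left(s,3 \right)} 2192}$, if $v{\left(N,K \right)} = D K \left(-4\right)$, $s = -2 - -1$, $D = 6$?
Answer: $- \frac{1}{157824} \approx -6.3362 \cdot 10^{-6}$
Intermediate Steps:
$s = -1$ ($s = -2 + 1 = -1$)
$v{\left(N,K \right)} = - 24 K$ ($v{\left(N,K \right)} = 6 K \left(-4\right) = - 24 K$)
$\frac{1}{v{\left(s,3 \right)} 2192} = \frac{1}{\left(-24\right) 3 \cdot 2192} = \frac{1}{\left(-72\right) 2192} = \frac{1}{-157824} = - \frac{1}{157824}$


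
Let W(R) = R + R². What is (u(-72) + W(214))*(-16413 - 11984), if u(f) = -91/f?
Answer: -94073893967/72 ≈ -1.3066e+9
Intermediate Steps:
(u(-72) + W(214))*(-16413 - 11984) = (-91/(-72) + 214*(1 + 214))*(-16413 - 11984) = (-91*(-1/72) + 214*215)*(-28397) = (91/72 + 46010)*(-28397) = (3312811/72)*(-28397) = -94073893967/72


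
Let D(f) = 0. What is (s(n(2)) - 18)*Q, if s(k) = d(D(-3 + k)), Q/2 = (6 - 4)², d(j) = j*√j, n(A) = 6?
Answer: -144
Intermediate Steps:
d(j) = j^(3/2)
Q = 8 (Q = 2*(6 - 4)² = 2*2² = 2*4 = 8)
s(k) = 0 (s(k) = 0^(3/2) = 0)
(s(n(2)) - 18)*Q = (0 - 18)*8 = -18*8 = -144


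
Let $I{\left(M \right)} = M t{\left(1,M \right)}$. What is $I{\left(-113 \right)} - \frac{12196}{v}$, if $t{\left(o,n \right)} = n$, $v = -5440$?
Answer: $\frac{17368889}{1360} \approx 12771.0$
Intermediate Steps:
$I{\left(M \right)} = M^{2}$ ($I{\left(M \right)} = M M = M^{2}$)
$I{\left(-113 \right)} - \frac{12196}{v} = \left(-113\right)^{2} - \frac{12196}{-5440} = 12769 - 12196 \left(- \frac{1}{5440}\right) = 12769 - - \frac{3049}{1360} = 12769 + \frac{3049}{1360} = \frac{17368889}{1360}$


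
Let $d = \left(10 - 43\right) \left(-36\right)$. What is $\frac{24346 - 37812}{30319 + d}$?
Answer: $- \frac{13466}{31507} \approx -0.4274$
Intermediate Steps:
$d = 1188$ ($d = \left(-33\right) \left(-36\right) = 1188$)
$\frac{24346 - 37812}{30319 + d} = \frac{24346 - 37812}{30319 + 1188} = - \frac{13466}{31507}$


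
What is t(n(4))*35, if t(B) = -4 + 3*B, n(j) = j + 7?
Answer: 1015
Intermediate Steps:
n(j) = 7 + j
t(n(4))*35 = (-4 + 3*(7 + 4))*35 = (-4 + 3*11)*35 = (-4 + 33)*35 = 29*35 = 1015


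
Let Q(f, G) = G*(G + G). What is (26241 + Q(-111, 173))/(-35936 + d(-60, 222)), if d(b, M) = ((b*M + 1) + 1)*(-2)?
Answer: -86099/9300 ≈ -9.2579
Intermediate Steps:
Q(f, G) = 2*G² (Q(f, G) = G*(2*G) = 2*G²)
d(b, M) = -4 - 2*M*b (d(b, M) = ((M*b + 1) + 1)*(-2) = ((1 + M*b) + 1)*(-2) = (2 + M*b)*(-2) = -4 - 2*M*b)
(26241 + Q(-111, 173))/(-35936 + d(-60, 222)) = (26241 + 2*173²)/(-35936 + (-4 - 2*222*(-60))) = (26241 + 2*29929)/(-35936 + (-4 + 26640)) = (26241 + 59858)/(-35936 + 26636) = 86099/(-9300) = 86099*(-1/9300) = -86099/9300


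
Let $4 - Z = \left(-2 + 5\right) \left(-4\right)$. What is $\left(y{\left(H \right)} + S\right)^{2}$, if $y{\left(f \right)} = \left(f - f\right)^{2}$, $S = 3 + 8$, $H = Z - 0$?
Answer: $121$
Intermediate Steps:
$Z = 16$ ($Z = 4 - \left(-2 + 5\right) \left(-4\right) = 4 - 3 \left(-4\right) = 4 - -12 = 4 + 12 = 16$)
$H = 16$ ($H = 16 - 0 = 16 + 0 = 16$)
$S = 11$
$y{\left(f \right)} = 0$ ($y{\left(f \right)} = 0^{2} = 0$)
$\left(y{\left(H \right)} + S\right)^{2} = \left(0 + 11\right)^{2} = 11^{2} = 121$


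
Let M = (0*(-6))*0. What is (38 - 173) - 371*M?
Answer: -135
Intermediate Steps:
M = 0 (M = 0*0 = 0)
(38 - 173) - 371*M = (38 - 173) - 371*0 = -135 + 0 = -135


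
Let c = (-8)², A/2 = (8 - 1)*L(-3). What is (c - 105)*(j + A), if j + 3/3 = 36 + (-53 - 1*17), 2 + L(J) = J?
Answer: 4305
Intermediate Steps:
L(J) = -2 + J
A = -70 (A = 2*((8 - 1)*(-2 - 3)) = 2*(7*(-5)) = 2*(-35) = -70)
c = 64
j = -35 (j = -1 + (36 + (-53 - 1*17)) = -1 + (36 + (-53 - 17)) = -1 + (36 - 70) = -1 - 34 = -35)
(c - 105)*(j + A) = (64 - 105)*(-35 - 70) = -41*(-105) = 4305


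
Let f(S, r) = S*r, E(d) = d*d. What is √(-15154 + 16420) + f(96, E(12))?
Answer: 13824 + √1266 ≈ 13860.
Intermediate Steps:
E(d) = d²
√(-15154 + 16420) + f(96, E(12)) = √(-15154 + 16420) + 96*12² = √1266 + 96*144 = √1266 + 13824 = 13824 + √1266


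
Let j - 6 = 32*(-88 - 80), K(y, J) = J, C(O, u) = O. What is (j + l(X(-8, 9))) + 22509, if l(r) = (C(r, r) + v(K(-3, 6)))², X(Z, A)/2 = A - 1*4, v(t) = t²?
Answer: 19255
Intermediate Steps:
X(Z, A) = -8 + 2*A (X(Z, A) = 2*(A - 1*4) = 2*(A - 4) = 2*(-4 + A) = -8 + 2*A)
j = -5370 (j = 6 + 32*(-88 - 80) = 6 + 32*(-168) = 6 - 5376 = -5370)
l(r) = (36 + r)² (l(r) = (r + 6²)² = (r + 36)² = (36 + r)²)
(j + l(X(-8, 9))) + 22509 = (-5370 + (36 + (-8 + 2*9))²) + 22509 = (-5370 + (36 + (-8 + 18))²) + 22509 = (-5370 + (36 + 10)²) + 22509 = (-5370 + 46²) + 22509 = (-5370 + 2116) + 22509 = -3254 + 22509 = 19255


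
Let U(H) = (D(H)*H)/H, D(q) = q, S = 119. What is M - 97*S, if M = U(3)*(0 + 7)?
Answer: -11522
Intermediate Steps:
U(H) = H (U(H) = (H*H)/H = H²/H = H)
M = 21 (M = 3*(0 + 7) = 3*7 = 21)
M - 97*S = 21 - 97*119 = 21 - 11543 = -11522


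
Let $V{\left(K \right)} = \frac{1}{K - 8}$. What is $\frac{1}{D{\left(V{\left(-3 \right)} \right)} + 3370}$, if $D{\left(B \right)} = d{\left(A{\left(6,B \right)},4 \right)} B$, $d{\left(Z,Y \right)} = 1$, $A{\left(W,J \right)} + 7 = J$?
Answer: $\frac{11}{37069} \approx 0.00029674$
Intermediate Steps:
$V{\left(K \right)} = \frac{1}{-8 + K}$
$A{\left(W,J \right)} = -7 + J$
$D{\left(B \right)} = B$ ($D{\left(B \right)} = 1 B = B$)
$\frac{1}{D{\left(V{\left(-3 \right)} \right)} + 3370} = \frac{1}{\frac{1}{-8 - 3} + 3370} = \frac{1}{\frac{1}{-11} + 3370} = \frac{1}{- \frac{1}{11} + 3370} = \frac{1}{\frac{37069}{11}} = \frac{11}{37069}$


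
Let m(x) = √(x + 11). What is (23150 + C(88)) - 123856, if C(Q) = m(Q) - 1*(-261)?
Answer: -100445 + 3*√11 ≈ -1.0044e+5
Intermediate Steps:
m(x) = √(11 + x)
C(Q) = 261 + √(11 + Q) (C(Q) = √(11 + Q) - 1*(-261) = √(11 + Q) + 261 = 261 + √(11 + Q))
(23150 + C(88)) - 123856 = (23150 + (261 + √(11 + 88))) - 123856 = (23150 + (261 + √99)) - 123856 = (23150 + (261 + 3*√11)) - 123856 = (23411 + 3*√11) - 123856 = -100445 + 3*√11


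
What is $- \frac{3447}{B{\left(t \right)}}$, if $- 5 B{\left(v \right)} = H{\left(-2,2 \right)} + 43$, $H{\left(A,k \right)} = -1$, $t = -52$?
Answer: $\frac{5745}{14} \approx 410.36$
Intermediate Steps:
$B{\left(v \right)} = - \frac{42}{5}$ ($B{\left(v \right)} = - \frac{-1 + 43}{5} = \left(- \frac{1}{5}\right) 42 = - \frac{42}{5}$)
$- \frac{3447}{B{\left(t \right)}} = - \frac{3447}{- \frac{42}{5}} = \left(-3447\right) \left(- \frac{5}{42}\right) = \frac{5745}{14}$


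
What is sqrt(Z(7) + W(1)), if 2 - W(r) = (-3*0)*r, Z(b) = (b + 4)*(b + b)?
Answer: 2*sqrt(39) ≈ 12.490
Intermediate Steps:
Z(b) = 2*b*(4 + b) (Z(b) = (4 + b)*(2*b) = 2*b*(4 + b))
W(r) = 2 (W(r) = 2 - (-3*0)*r = 2 - 0*r = 2 - 1*0 = 2 + 0 = 2)
sqrt(Z(7) + W(1)) = sqrt(2*7*(4 + 7) + 2) = sqrt(2*7*11 + 2) = sqrt(154 + 2) = sqrt(156) = 2*sqrt(39)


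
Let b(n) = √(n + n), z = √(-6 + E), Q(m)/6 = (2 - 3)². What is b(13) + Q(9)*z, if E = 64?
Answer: √26 + 6*√58 ≈ 50.794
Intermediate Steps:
Q(m) = 6 (Q(m) = 6*(2 - 3)² = 6*(-1)² = 6*1 = 6)
z = √58 (z = √(-6 + 64) = √58 ≈ 7.6158)
b(n) = √2*√n (b(n) = √(2*n) = √2*√n)
b(13) + Q(9)*z = √2*√13 + 6*√58 = √26 + 6*√58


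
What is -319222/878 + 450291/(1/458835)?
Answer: 90701469802804/439 ≈ 2.0661e+11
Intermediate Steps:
-319222/878 + 450291/(1/458835) = -319222*1/878 + 450291/(1/458835) = -159611/439 + 450291*458835 = -159611/439 + 206609270985 = 90701469802804/439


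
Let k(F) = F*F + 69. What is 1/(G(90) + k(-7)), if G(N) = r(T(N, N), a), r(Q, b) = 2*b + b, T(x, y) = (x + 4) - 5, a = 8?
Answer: 1/142 ≈ 0.0070423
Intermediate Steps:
T(x, y) = -1 + x (T(x, y) = (4 + x) - 5 = -1 + x)
r(Q, b) = 3*b
G(N) = 24 (G(N) = 3*8 = 24)
k(F) = 69 + F² (k(F) = F² + 69 = 69 + F²)
1/(G(90) + k(-7)) = 1/(24 + (69 + (-7)²)) = 1/(24 + (69 + 49)) = 1/(24 + 118) = 1/142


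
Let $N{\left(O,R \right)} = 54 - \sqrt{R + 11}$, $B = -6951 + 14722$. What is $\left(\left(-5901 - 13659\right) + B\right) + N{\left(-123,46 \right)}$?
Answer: $-11735 - \sqrt{57} \approx -11743.0$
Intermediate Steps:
$B = 7771$
$N{\left(O,R \right)} = 54 - \sqrt{11 + R}$
$\left(\left(-5901 - 13659\right) + B\right) + N{\left(-123,46 \right)} = \left(\left(-5901 - 13659\right) + 7771\right) + \left(54 - \sqrt{11 + 46}\right) = \left(-19560 + 7771\right) + \left(54 - \sqrt{57}\right) = -11789 + \left(54 - \sqrt{57}\right) = -11735 - \sqrt{57}$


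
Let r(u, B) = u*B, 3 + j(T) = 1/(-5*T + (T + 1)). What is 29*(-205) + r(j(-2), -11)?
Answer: -53219/9 ≈ -5913.2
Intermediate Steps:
j(T) = -3 + 1/(1 - 4*T) (j(T) = -3 + 1/(-5*T + (T + 1)) = -3 + 1/(-5*T + (1 + T)) = -3 + 1/(1 - 4*T))
r(u, B) = B*u
29*(-205) + r(j(-2), -11) = 29*(-205) - 22*(1 - 6*(-2))/(-1 + 4*(-2)) = -5945 - 22*(1 + 12)/(-1 - 8) = -5945 - 22*13/(-9) = -5945 - 22*(-1)*13/9 = -5945 - 11*(-26/9) = -5945 + 286/9 = -53219/9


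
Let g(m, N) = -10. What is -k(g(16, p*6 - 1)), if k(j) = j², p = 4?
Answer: -100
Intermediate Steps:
-k(g(16, p*6 - 1)) = -1*(-10)² = -1*100 = -100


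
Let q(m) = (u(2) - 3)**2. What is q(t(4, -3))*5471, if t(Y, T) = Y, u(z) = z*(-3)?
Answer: 443151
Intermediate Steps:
u(z) = -3*z
q(m) = 81 (q(m) = (-3*2 - 3)**2 = (-6 - 3)**2 = (-9)**2 = 81)
q(t(4, -3))*5471 = 81*5471 = 443151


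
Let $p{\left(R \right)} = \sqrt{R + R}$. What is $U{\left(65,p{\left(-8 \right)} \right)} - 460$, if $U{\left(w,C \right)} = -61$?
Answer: $-521$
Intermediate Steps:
$p{\left(R \right)} = \sqrt{2} \sqrt{R}$ ($p{\left(R \right)} = \sqrt{2 R} = \sqrt{2} \sqrt{R}$)
$U{\left(65,p{\left(-8 \right)} \right)} - 460 = -61 - 460 = -521$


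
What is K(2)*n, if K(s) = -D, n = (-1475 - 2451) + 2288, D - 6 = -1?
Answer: 8190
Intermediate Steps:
D = 5 (D = 6 - 1 = 5)
n = -1638 (n = -3926 + 2288 = -1638)
K(s) = -5 (K(s) = -1*5 = -5)
K(2)*n = -5*(-1638) = 8190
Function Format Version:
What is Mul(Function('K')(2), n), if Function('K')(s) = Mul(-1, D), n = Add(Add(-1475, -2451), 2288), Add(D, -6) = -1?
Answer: 8190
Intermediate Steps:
D = 5 (D = Add(6, -1) = 5)
n = -1638 (n = Add(-3926, 2288) = -1638)
Function('K')(s) = -5 (Function('K')(s) = Mul(-1, 5) = -5)
Mul(Function('K')(2), n) = Mul(-5, -1638) = 8190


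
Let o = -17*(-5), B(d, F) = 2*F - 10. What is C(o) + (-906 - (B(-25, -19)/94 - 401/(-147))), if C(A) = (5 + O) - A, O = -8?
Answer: -6882865/6909 ≈ -996.22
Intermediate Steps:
B(d, F) = -10 + 2*F
o = 85
C(A) = -3 - A (C(A) = (5 - 8) - A = -3 - A)
C(o) + (-906 - (B(-25, -19)/94 - 401/(-147))) = (-3 - 1*85) + (-906 - ((-10 + 2*(-19))/94 - 401/(-147))) = (-3 - 85) + (-906 - ((-10 - 38)*(1/94) - 401*(-1/147))) = -88 + (-906 - (-48*1/94 + 401/147)) = -88 + (-906 - (-24/47 + 401/147)) = -88 + (-906 - 1*15319/6909) = -88 + (-906 - 15319/6909) = -88 - 6274873/6909 = -6882865/6909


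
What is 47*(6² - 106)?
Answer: -3290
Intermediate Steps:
47*(6² - 106) = 47*(36 - 106) = 47*(-70) = -3290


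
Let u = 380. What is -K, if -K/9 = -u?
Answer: -3420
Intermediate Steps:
K = 3420 (K = -(-9)*380 = -9*(-380) = 3420)
-K = -1*3420 = -3420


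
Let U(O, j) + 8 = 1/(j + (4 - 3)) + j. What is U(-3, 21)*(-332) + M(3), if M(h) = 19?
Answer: -47433/11 ≈ -4312.1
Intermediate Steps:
U(O, j) = -8 + j + 1/(1 + j) (U(O, j) = -8 + (1/(j + (4 - 3)) + j) = -8 + (1/(j + 1) + j) = -8 + (1/(1 + j) + j) = -8 + (j + 1/(1 + j)) = -8 + j + 1/(1 + j))
U(-3, 21)*(-332) + M(3) = ((-7 + 21**2 - 7*21)/(1 + 21))*(-332) + 19 = ((-7 + 441 - 147)/22)*(-332) + 19 = ((1/22)*287)*(-332) + 19 = (287/22)*(-332) + 19 = -47642/11 + 19 = -47433/11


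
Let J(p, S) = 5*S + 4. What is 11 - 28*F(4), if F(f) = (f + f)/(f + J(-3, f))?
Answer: 3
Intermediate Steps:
J(p, S) = 4 + 5*S
F(f) = 2*f/(4 + 6*f) (F(f) = (f + f)/(f + (4 + 5*f)) = (2*f)/(4 + 6*f) = 2*f/(4 + 6*f))
11 - 28*F(4) = 11 - 112/(2 + 3*4) = 11 - 112/(2 + 12) = 11 - 112/14 = 11 - 28*2/7 = 11 - 8 = 3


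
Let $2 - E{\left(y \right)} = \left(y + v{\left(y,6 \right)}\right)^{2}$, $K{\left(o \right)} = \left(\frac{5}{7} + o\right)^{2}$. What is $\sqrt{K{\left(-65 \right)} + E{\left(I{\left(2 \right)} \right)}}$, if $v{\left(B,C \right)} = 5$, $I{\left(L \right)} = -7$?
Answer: $\frac{\sqrt{202402}}{7} \approx 64.27$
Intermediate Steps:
$K{\left(o \right)} = \left(\frac{5}{7} + o\right)^{2}$ ($K{\left(o \right)} = \left(5 \cdot \frac{1}{7} + o\right)^{2} = \left(\frac{5}{7} + o\right)^{2}$)
$E{\left(y \right)} = 2 - \left(5 + y\right)^{2}$ ($E{\left(y \right)} = 2 - \left(y + 5\right)^{2} = 2 - \left(5 + y\right)^{2}$)
$\sqrt{K{\left(-65 \right)} + E{\left(I{\left(2 \right)} \right)}} = \sqrt{\frac{\left(5 + 7 \left(-65\right)\right)^{2}}{49} + \left(2 - \left(5 - 7\right)^{2}\right)} = \sqrt{\frac{\left(5 - 455\right)^{2}}{49} + \left(2 - \left(-2\right)^{2}\right)} = \sqrt{\frac{\left(-450\right)^{2}}{49} + \left(2 - 4\right)} = \sqrt{\frac{1}{49} \cdot 202500 + \left(2 - 4\right)} = \sqrt{\frac{202500}{49} - 2} = \sqrt{\frac{202402}{49}} = \frac{\sqrt{202402}}{7}$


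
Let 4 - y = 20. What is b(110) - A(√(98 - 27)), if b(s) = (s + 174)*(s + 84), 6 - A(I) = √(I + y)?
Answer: 55090 + √(-16 + √71) ≈ 55090.0 + 2.7521*I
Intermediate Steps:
y = -16 (y = 4 - 1*20 = 4 - 20 = -16)
A(I) = 6 - √(-16 + I) (A(I) = 6 - √(I - 16) = 6 - √(-16 + I))
b(s) = (84 + s)*(174 + s) (b(s) = (174 + s)*(84 + s) = (84 + s)*(174 + s))
b(110) - A(√(98 - 27)) = (14616 + 110² + 258*110) - (6 - √(-16 + √(98 - 27))) = (14616 + 12100 + 28380) - (6 - √(-16 + √71)) = 55096 + (-6 + √(-16 + √71)) = 55090 + √(-16 + √71)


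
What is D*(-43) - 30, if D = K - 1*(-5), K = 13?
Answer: -804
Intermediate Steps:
D = 18 (D = 13 - 1*(-5) = 13 + 5 = 18)
D*(-43) - 30 = 18*(-43) - 30 = -774 - 30 = -804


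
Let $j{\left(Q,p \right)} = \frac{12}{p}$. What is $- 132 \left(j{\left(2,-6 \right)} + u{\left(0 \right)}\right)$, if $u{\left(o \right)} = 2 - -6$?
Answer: $-792$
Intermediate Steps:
$u{\left(o \right)} = 8$ ($u{\left(o \right)} = 2 + 6 = 8$)
$- 132 \left(j{\left(2,-6 \right)} + u{\left(0 \right)}\right) = - 132 \left(\frac{12}{-6} + 8\right) = - 132 \left(12 \left(- \frac{1}{6}\right) + 8\right) = - 132 \left(-2 + 8\right) = \left(-132\right) 6 = -792$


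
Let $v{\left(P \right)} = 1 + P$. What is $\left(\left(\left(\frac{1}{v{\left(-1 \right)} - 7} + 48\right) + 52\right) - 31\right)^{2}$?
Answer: $\frac{232324}{49} \approx 4741.3$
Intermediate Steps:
$\left(\left(\left(\frac{1}{v{\left(-1 \right)} - 7} + 48\right) + 52\right) - 31\right)^{2} = \left(\left(\left(\frac{1}{\left(1 - 1\right) - 7} + 48\right) + 52\right) - 31\right)^{2} = \left(\left(\left(\frac{1}{0 - 7} + 48\right) + 52\right) - 31\right)^{2} = \left(\left(\left(\frac{1}{-7} + 48\right) + 52\right) - 31\right)^{2} = \left(\left(\left(- \frac{1}{7} + 48\right) + 52\right) - 31\right)^{2} = \left(\left(\frac{335}{7} + 52\right) - 31\right)^{2} = \left(\frac{699}{7} - 31\right)^{2} = \left(\frac{482}{7}\right)^{2} = \frac{232324}{49}$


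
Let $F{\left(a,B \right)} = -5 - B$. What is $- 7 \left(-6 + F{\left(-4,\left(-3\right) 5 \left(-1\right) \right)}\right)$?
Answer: $182$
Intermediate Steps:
$- 7 \left(-6 + F{\left(-4,\left(-3\right) 5 \left(-1\right) \right)}\right) = - 7 \left(-6 - \left(5 + \left(-3\right) 5 \left(-1\right)\right)\right) = - 7 \left(-6 - \left(5 - -15\right)\right) = - 7 \left(-6 - 20\right) = \left(-7\right) \left(-26\right) = 182$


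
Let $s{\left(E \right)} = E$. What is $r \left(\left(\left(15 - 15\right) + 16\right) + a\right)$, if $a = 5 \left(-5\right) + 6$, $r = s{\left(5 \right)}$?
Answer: $-15$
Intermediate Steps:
$r = 5$
$a = -19$ ($a = -25 + 6 = -19$)
$r \left(\left(\left(15 - 15\right) + 16\right) + a\right) = 5 \left(\left(\left(15 - 15\right) + 16\right) - 19\right) = 5 \left(\left(0 + 16\right) - 19\right) = 5 \left(16 - 19\right) = 5 \left(-3\right) = -15$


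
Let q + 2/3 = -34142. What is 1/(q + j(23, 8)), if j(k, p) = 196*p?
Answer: -3/97724 ≈ -3.0699e-5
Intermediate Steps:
q = -102428/3 (q = -⅔ - 34142 = -102428/3 ≈ -34143.)
1/(q + j(23, 8)) = 1/(-102428/3 + 196*8) = 1/(-102428/3 + 1568) = 1/(-97724/3) = -3/97724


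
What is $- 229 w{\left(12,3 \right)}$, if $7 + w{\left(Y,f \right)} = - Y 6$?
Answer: $18091$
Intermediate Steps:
$w{\left(Y,f \right)} = -7 - 6 Y$ ($w{\left(Y,f \right)} = -7 + - Y 6 = -7 - 6 Y$)
$- 229 w{\left(12,3 \right)} = - 229 \left(-7 - 72\right) = \left(-229\right) \left(-79\right) = 18091$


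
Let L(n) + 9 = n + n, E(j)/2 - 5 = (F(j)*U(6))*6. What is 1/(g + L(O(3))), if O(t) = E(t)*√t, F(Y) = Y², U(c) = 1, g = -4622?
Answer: -4631/21279073 - 236*√3/21279073 ≈ -0.00023684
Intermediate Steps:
E(j) = 10 + 12*j² (E(j) = 10 + 2*((j²*1)*6) = 10 + 2*(j²*6) = 10 + 2*(6*j²) = 10 + 12*j²)
O(t) = √t*(10 + 12*t²) (O(t) = (10 + 12*t²)*√t = √t*(10 + 12*t²))
L(n) = -9 + 2*n (L(n) = -9 + (n + n) = -9 + 2*n)
1/(g + L(O(3))) = 1/(-4622 + (-9 + 2*(√3*(10 + 12*3²)))) = 1/(-4622 + (-9 + 2*(√3*(10 + 12*9)))) = 1/(-4622 + (-9 + 2*(√3*(10 + 108)))) = 1/(-4622 + (-9 + 2*(√3*118))) = 1/(-4622 + (-9 + 2*(118*√3))) = 1/(-4622 + (-9 + 236*√3)) = 1/(-4631 + 236*√3)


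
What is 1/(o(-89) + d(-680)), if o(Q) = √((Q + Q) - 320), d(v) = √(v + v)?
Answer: -I/(√498 + 4*√85) ≈ -0.016894*I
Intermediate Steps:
d(v) = √2*√v (d(v) = √(2*v) = √2*√v)
o(Q) = √(-320 + 2*Q) (o(Q) = √(2*Q - 320) = √(-320 + 2*Q))
1/(o(-89) + d(-680)) = 1/(√(-320 + 2*(-89)) + √2*√(-680)) = 1/(√(-320 - 178) + √2*(2*I*√170)) = 1/(√(-498) + 4*I*√85) = 1/(I*√498 + 4*I*√85)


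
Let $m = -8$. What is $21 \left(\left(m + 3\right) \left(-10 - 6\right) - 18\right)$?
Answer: $1302$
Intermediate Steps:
$21 \left(\left(m + 3\right) \left(-10 - 6\right) - 18\right) = 21 \left(\left(-8 + 3\right) \left(-10 - 6\right) - 18\right) = 21 \left(\left(-5\right) \left(-16\right) - 18\right) = 21 \left(80 - 18\right) = 21 \cdot 62 = 1302$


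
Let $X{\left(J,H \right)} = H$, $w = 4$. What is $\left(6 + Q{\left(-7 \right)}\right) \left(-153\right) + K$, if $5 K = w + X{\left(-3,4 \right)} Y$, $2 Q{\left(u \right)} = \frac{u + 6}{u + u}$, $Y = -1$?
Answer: $- \frac{25857}{28} \approx -923.46$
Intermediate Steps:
$Q{\left(u \right)} = \frac{6 + u}{4 u}$ ($Q{\left(u \right)} = \frac{\left(u + 6\right) \frac{1}{u + u}}{2} = \frac{\left(6 + u\right) \frac{1}{2 u}}{2} = \frac{\frac{1}{2} \frac{1}{u} \left(6 + u\right)}{2} = \frac{6 + u}{4 u}$)
$K = 0$ ($K = \frac{4 + 4 \left(-1\right)}{5} = \frac{4 - 4}{5} = \frac{1}{5} \cdot 0 = 0$)
$\left(6 + Q{\left(-7 \right)}\right) \left(-153\right) + K = \left(6 + \frac{6 - 7}{4 \left(-7\right)}\right) \left(-153\right) + 0 = \left(6 + \frac{1}{4} \left(- \frac{1}{7}\right) \left(-1\right)\right) \left(-153\right) + 0 = \left(6 + \frac{1}{28}\right) \left(-153\right) + 0 = \frac{169}{28} \left(-153\right) + 0 = - \frac{25857}{28} + 0 = - \frac{25857}{28}$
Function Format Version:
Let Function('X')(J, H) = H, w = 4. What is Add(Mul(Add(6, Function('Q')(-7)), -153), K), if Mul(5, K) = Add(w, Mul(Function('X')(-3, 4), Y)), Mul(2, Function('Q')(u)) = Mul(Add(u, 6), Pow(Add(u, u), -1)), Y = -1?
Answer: Rational(-25857, 28) ≈ -923.46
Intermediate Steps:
Function('Q')(u) = Mul(Rational(1, 4), Pow(u, -1), Add(6, u)) (Function('Q')(u) = Mul(Rational(1, 2), Mul(Add(u, 6), Pow(Add(u, u), -1))) = Mul(Rational(1, 2), Mul(Add(6, u), Pow(Mul(2, u), -1))) = Mul(Rational(1, 2), Mul(Add(6, u), Mul(Rational(1, 2), Pow(u, -1)))) = Mul(Rational(1, 2), Mul(Rational(1, 2), Pow(u, -1), Add(6, u))) = Mul(Rational(1, 4), Pow(u, -1), Add(6, u)))
K = 0 (K = Mul(Rational(1, 5), Add(4, Mul(4, -1))) = Mul(Rational(1, 5), Add(4, -4)) = Mul(Rational(1, 5), 0) = 0)
Add(Mul(Add(6, Function('Q')(-7)), -153), K) = Add(Mul(Add(6, Mul(Rational(1, 4), Pow(-7, -1), Add(6, -7))), -153), 0) = Add(Mul(Add(6, Mul(Rational(1, 4), Rational(-1, 7), -1)), -153), 0) = Add(Mul(Add(6, Rational(1, 28)), -153), 0) = Add(Mul(Rational(169, 28), -153), 0) = Add(Rational(-25857, 28), 0) = Rational(-25857, 28)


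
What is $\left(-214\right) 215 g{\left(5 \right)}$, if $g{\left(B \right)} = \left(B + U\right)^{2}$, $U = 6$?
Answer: $-5567210$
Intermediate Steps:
$g{\left(B \right)} = \left(6 + B\right)^{2}$ ($g{\left(B \right)} = \left(B + 6\right)^{2} = \left(6 + B\right)^{2}$)
$\left(-214\right) 215 g{\left(5 \right)} = \left(-214\right) 215 \left(6 + 5\right)^{2} = - 46010 \cdot 11^{2} = \left(-46010\right) 121 = -5567210$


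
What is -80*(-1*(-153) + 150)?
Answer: -24240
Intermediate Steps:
-80*(-1*(-153) + 150) = -80*(153 + 150) = -80*303 = -24240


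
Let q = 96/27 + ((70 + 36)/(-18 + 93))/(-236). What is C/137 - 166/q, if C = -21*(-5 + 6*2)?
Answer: -617653527/12911017 ≈ -47.839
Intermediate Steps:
C = -147 (C = -21*(-5 + 12) = -21*7 = -147)
q = 94241/26550 (q = 96*(1/27) + (106/75)*(-1/236) = 32/9 + (106*(1/75))*(-1/236) = 32/9 + (106/75)*(-1/236) = 32/9 - 53/8850 = 94241/26550 ≈ 3.5496)
C/137 - 166/q = -147/137 - 166/94241/26550 = -147*1/137 - 166*26550/94241 = -147/137 - 4407300/94241 = -617653527/12911017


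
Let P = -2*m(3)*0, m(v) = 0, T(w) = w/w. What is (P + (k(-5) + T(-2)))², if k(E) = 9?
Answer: 100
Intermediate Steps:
T(w) = 1
P = 0 (P = -2*0*0 = 0*0 = 0)
(P + (k(-5) + T(-2)))² = (0 + (9 + 1))² = (0 + 10)² = 10² = 100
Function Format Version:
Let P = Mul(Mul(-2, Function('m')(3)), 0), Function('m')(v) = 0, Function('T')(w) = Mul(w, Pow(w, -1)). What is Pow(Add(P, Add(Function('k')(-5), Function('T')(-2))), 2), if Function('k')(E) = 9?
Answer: 100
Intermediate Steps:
Function('T')(w) = 1
P = 0 (P = Mul(Mul(-2, 0), 0) = Mul(0, 0) = 0)
Pow(Add(P, Add(Function('k')(-5), Function('T')(-2))), 2) = Pow(Add(0, Add(9, 1)), 2) = Pow(Add(0, 10), 2) = Pow(10, 2) = 100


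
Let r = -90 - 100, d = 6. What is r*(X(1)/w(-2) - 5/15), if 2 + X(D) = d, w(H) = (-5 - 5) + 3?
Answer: 3610/21 ≈ 171.90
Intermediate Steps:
w(H) = -7 (w(H) = -10 + 3 = -7)
r = -190
X(D) = 4 (X(D) = -2 + 6 = 4)
r*(X(1)/w(-2) - 5/15) = -190*(4/(-7) - 5/15) = -190*(4*(-⅐) - 5*1/15) = -190*(-4/7 - ⅓) = -190*(-19/21) = 3610/21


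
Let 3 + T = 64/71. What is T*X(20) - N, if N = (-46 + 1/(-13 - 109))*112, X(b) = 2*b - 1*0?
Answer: 21953728/4331 ≈ 5069.0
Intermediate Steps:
X(b) = 2*b (X(b) = 2*b + 0 = 2*b)
T = -149/71 (T = -3 + 64/71 = -149/71 ≈ -2.0986)
N = -314328/61 (N = (-46 + 1/(-122))*112 = (-46 - 1/122)*112 = -5613/122*112 = -314328/61 ≈ -5152.9)
T*X(20) - N = -298*20/71 - 1*(-314328/61) = -149/71*40 + 314328/61 = -5960/71 + 314328/61 = 21953728/4331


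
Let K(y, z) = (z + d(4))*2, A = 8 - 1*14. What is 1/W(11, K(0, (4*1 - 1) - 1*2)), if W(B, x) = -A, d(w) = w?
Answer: 1/6 ≈ 0.16667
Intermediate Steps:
A = -6 (A = 8 - 14 = -6)
K(y, z) = 8 + 2*z (K(y, z) = (z + 4)*2 = (4 + z)*2 = 8 + 2*z)
W(B, x) = 6 (W(B, x) = -1*(-6) = 6)
1/W(11, K(0, (4*1 - 1) - 1*2)) = 1/6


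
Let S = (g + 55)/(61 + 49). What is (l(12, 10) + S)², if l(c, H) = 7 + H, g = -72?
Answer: 3433609/12100 ≈ 283.77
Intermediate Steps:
S = -17/110 (S = (-72 + 55)/(61 + 49) = -17/110 ≈ -0.15455)
(l(12, 10) + S)² = ((7 + 10) - 17/110)² = (17 - 17/110)² = (1853/110)² = 3433609/12100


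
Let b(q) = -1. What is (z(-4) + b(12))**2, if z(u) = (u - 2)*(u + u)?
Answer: 2209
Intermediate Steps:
z(u) = 2*u*(-2 + u) (z(u) = (-2 + u)*(2*u) = 2*u*(-2 + u))
(z(-4) + b(12))**2 = (2*(-4)*(-2 - 4) - 1)**2 = (2*(-4)*(-6) - 1)**2 = (48 - 1)**2 = 47**2 = 2209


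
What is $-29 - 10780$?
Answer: $-10809$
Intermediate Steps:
$-29 - 10780 = -10809$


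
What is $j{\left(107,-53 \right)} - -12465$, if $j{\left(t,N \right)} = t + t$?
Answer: $12679$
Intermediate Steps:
$j{\left(t,N \right)} = 2 t$
$j{\left(107,-53 \right)} - -12465 = 2 \cdot 107 - -12465 = 214 + 12465 = 12679$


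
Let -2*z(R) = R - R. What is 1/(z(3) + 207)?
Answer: 1/207 ≈ 0.0048309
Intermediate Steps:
z(R) = 0 (z(R) = -(R - R)/2 = -½*0 = 0)
1/(z(3) + 207) = 1/(0 + 207) = 1/207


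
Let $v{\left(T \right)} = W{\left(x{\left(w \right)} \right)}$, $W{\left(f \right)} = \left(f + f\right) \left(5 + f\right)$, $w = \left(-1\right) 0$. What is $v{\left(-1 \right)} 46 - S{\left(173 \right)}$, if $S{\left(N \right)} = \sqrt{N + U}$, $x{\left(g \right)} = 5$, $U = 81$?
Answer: $4600 - \sqrt{254} \approx 4584.1$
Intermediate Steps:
$w = 0$
$W{\left(f \right)} = 2 f \left(5 + f\right)$
$v{\left(T \right)} = 100$ ($v{\left(T \right)} = 2 \cdot 5 \left(5 + 5\right) = 2 \cdot 5 \cdot 10 = 100$)
$S{\left(N \right)} = \sqrt{81 + N}$ ($S{\left(N \right)} = \sqrt{N + 81} = \sqrt{81 + N}$)
$v{\left(-1 \right)} 46 - S{\left(173 \right)} = 100 \cdot 46 - \sqrt{81 + 173} = 4600 - \sqrt{254}$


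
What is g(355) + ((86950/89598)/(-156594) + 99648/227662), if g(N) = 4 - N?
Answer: -279942736819824067/798553447055586 ≈ -350.56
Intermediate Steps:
g(355) + ((86950/89598)/(-156594) + 99648/227662) = (4 - 1*355) + ((86950/89598)/(-156594) + 99648/227662) = (4 - 355) + ((86950*(1/89598))*(-1/156594) + 99648*(1/227662)) = -351 + ((43475/44799)*(-1/156594) + 49824/113831) = -351 + (-43475/7015254606 + 49824/113831) = -351 + 349523096686619/798553447055586 = -279942736819824067/798553447055586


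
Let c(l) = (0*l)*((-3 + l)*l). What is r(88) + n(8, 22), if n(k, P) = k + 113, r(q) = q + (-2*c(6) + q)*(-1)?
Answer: 121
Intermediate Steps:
c(l) = 0 (c(l) = 0*(l*(-3 + l)) = 0)
r(q) = 0 (r(q) = q + (-2*0 + q)*(-1) = q + (0 + q)*(-1) = q + q*(-1) = q - q = 0)
n(k, P) = 113 + k
r(88) + n(8, 22) = 0 + (113 + 8) = 0 + 121 = 121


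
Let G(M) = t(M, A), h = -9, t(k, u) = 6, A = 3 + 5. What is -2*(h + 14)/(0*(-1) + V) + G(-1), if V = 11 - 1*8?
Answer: 8/3 ≈ 2.6667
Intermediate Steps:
A = 8
G(M) = 6
V = 3 (V = 11 - 8 = 3)
-2*(h + 14)/(0*(-1) + V) + G(-1) = -2*(-9 + 14)/(0*(-1) + 3) + 6 = -10/(0 + 3) + 6 = -10/3 + 6 = 8/3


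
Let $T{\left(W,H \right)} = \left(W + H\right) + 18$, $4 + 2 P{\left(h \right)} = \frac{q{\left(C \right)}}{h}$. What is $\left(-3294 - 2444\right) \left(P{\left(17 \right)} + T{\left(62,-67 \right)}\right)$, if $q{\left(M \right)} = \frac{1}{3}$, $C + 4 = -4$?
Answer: $- \frac{3221887}{51} \approx -63174.0$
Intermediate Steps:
$C = -8$ ($C = -4 - 4 = -8$)
$q{\left(M \right)} = \frac{1}{3}$
$P{\left(h \right)} = -2 + \frac{1}{6 h}$ ($P{\left(h \right)} = -2 + \frac{\frac{1}{3} \frac{1}{h}}{2} = -2 + \frac{1}{6 h}$)
$T{\left(W,H \right)} = 18 + H + W$ ($T{\left(W,H \right)} = \left(H + W\right) + 18 = 18 + H + W$)
$\left(-3294 - 2444\right) \left(P{\left(17 \right)} + T{\left(62,-67 \right)}\right) = \left(-3294 - 2444\right) \left(\left(-2 + \frac{1}{6 \cdot 17}\right) + \left(18 - 67 + 62\right)\right) = - 5738 \left(\left(-2 + \frac{1}{6} \cdot \frac{1}{17}\right) + 13\right) = - 5738 \left(\left(-2 + \frac{1}{102}\right) + 13\right) = - 5738 \left(- \frac{203}{102} + 13\right) = \left(-5738\right) \frac{1123}{102} = - \frac{3221887}{51}$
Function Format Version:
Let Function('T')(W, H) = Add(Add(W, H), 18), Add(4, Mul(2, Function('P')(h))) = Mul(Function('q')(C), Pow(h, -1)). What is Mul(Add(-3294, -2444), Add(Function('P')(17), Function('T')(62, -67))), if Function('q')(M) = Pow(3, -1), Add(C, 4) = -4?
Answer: Rational(-3221887, 51) ≈ -63174.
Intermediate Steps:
C = -8 (C = Add(-4, -4) = -8)
Function('q')(M) = Rational(1, 3)
Function('P')(h) = Add(-2, Mul(Rational(1, 6), Pow(h, -1))) (Function('P')(h) = Add(-2, Mul(Rational(1, 2), Mul(Rational(1, 3), Pow(h, -1)))) = Add(-2, Mul(Rational(1, 6), Pow(h, -1))))
Function('T')(W, H) = Add(18, H, W) (Function('T')(W, H) = Add(Add(H, W), 18) = Add(18, H, W))
Mul(Add(-3294, -2444), Add(Function('P')(17), Function('T')(62, -67))) = Mul(Add(-3294, -2444), Add(Add(-2, Mul(Rational(1, 6), Pow(17, -1))), Add(18, -67, 62))) = Mul(-5738, Add(Add(-2, Mul(Rational(1, 6), Rational(1, 17))), 13)) = Mul(-5738, Add(Add(-2, Rational(1, 102)), 13)) = Mul(-5738, Add(Rational(-203, 102), 13)) = Mul(-5738, Rational(1123, 102)) = Rational(-3221887, 51)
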